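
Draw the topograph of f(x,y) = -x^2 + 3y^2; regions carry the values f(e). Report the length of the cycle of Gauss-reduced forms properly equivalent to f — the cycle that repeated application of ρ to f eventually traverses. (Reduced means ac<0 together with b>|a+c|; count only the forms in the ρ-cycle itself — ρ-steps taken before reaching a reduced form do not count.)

D = 12, ⌊√D⌋ = 3
descent: ρ → (3,0,-1)
descent: ρ → (-1,2,2)  [lands on river]
river: ρ → (2,2,-1)
ρ-cycle length = 2 (tail of 2 descent steps not counted)

2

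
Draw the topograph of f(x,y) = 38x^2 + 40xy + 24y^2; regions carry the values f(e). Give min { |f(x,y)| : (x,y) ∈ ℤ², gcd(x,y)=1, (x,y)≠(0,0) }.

translate: b→-36 (≡40 mod 76), so (38,40,24)→(38,-36,22)
flip: (38,-36,22)→(22,36,38)
translate: b→-8 (≡36 mod 44), so (22,36,38)→(22,-8,24)
reduced (well bottom): (22,-8,24) with a≤c, −a<b≤a
well minimum = a = 22

22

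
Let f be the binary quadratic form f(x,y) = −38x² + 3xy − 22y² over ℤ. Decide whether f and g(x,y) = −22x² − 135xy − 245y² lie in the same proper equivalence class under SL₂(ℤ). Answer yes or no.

D₁ = -3335, D₂ = -3335
f is negative-definite; reduce −f:
−f: flip: (38,-3,22)→(22,3,38)
−f: reduced (well bottom): (22,3,38) with a≤c, −a<b≤a
flip sign back: reduced form of f is (-22,-3,-38)
g is negative-definite; reduce −g:
−g: translate: b→3 (≡135 mod 44), so (22,135,245)→(22,3,38)
−g: reduced (well bottom): (22,3,38) with a≤c, −a<b≤a
flip sign back: reduced form of g is (-22,-3,-38)
reduced forms (-22, -3, -38) vs (-22, -3, -38) ⇒ equivalent

yes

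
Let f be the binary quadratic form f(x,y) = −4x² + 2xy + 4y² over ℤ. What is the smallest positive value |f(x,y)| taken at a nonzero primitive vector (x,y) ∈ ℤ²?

river: ρ → (4,6,-2)
river: ρ → (-2,6,4)
river: ρ → (4,2,-4)
river: ρ → (-4,6,2)
river: ρ → (2,6,-4)
river: ρ → (-4,2,4)
closes: descent 0, river 6
min |a| on river = 2

2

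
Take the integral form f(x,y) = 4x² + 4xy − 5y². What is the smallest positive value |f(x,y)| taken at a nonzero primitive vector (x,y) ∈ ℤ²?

river: ρ → (-5,6,3)
river: ρ → (3,6,-5)
river: ρ → (-5,4,4)
river: ρ → (4,4,-5)
closes: descent 0, river 4
min |a| on river = 3

3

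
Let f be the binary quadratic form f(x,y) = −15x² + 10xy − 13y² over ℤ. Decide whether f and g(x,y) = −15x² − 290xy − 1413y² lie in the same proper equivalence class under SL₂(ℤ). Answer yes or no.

D₁ = -680, D₂ = -680
f is negative-definite; reduce −f:
−f: flip: (15,-10,13)→(13,10,15)
−f: reduced (well bottom): (13,10,15) with a≤c, −a<b≤a
flip sign back: reduced form of f is (-13,-10,-15)
g is negative-definite; reduce −g:
−g: translate: b→-10 (≡290 mod 30), so (15,290,1413)→(15,-10,13)
−g: flip: (15,-10,13)→(13,10,15)
−g: reduced (well bottom): (13,10,15) with a≤c, −a<b≤a
flip sign back: reduced form of g is (-13,-10,-15)
reduced forms (-13, -10, -15) vs (-13, -10, -15) ⇒ equivalent

yes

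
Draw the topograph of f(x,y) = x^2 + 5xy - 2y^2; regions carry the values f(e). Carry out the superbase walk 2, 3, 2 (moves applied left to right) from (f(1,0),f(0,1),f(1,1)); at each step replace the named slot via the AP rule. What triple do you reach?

start (1,-2,4) = (f(1,0),f(0,1),f(1,1))
replace slot 2: 2·(1+4) − (-2) = 12 → (1,12,4)
replace slot 3: 2·(1+12) − 4 = 22 → (1,12,22)
replace slot 2: 2·(1+22) − 12 = 34 → (1,34,22)

1,34,22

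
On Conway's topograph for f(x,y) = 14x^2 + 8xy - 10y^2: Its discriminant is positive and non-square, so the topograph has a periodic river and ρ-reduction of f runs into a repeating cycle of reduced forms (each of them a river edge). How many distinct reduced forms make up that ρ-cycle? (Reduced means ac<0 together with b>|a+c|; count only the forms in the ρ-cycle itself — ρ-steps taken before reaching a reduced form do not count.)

D = 624, ⌊√D⌋ = 24
river: ρ → (-10,12,12)
river: ρ → (12,12,-10)
river: ρ → (-10,8,14)
river: ρ → (14,20,-4)
river: ρ → (-4,20,14)
river: ρ → (14,8,-10)
ρ-cycle length = 6 (tail of 0 descent steps not counted)

6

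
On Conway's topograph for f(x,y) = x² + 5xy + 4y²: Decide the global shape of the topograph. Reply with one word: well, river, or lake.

D = b²−4ac = 5² − 4·1·4 = 9
D = 3² is a perfect square ⇒ form factors over ℤ ⇒ lakes

lake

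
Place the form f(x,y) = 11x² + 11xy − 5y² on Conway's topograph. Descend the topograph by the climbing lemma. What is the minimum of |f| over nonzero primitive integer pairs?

river: ρ → (-5,9,13)
river: ρ → (13,17,-1)
river: ρ → (-1,17,13)
river: ρ → (13,9,-5)
river: ρ → (-5,11,11)
river: ρ → (11,11,-5)
closes: descent 0, river 6
min |a| on river = 1

1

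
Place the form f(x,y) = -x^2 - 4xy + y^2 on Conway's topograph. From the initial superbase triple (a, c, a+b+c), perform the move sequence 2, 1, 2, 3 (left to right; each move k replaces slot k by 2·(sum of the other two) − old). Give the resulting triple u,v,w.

start (-1,1,-4) = (f(1,0),f(0,1),f(1,1))
replace slot 2: 2·((-1)+(-4)) − 1 = -11 → (-1,-11,-4)
replace slot 1: 2·((-11)+(-4)) − (-1) = -29 → (-29,-11,-4)
replace slot 2: 2·((-29)+(-4)) − (-11) = -55 → (-29,-55,-4)
replace slot 3: 2·((-29)+(-55)) − (-4) = -164 → (-29,-55,-164)

-29,-55,-164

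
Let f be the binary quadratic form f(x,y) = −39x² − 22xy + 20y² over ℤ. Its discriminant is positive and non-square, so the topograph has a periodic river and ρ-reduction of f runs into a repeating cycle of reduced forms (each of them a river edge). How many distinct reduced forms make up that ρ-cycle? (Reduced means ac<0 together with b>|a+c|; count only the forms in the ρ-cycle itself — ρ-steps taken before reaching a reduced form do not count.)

D = 3604, ⌊√D⌋ = 60
descent: ρ → (20,22,-39)  [lands on river]
river: ρ → (-39,56,3)
river: ρ → (3,58,-20)
river: ρ → (-20,22,39)
river: ρ → (39,56,-3)
river: ρ → (-3,58,20)
ρ-cycle length = 6 (tail of 1 descent step not counted)

6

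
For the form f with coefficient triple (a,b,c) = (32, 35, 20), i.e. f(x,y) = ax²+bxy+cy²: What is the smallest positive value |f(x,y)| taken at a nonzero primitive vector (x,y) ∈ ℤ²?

translate: b→-29 (≡35 mod 64), so (32,35,20)→(32,-29,17)
flip: (32,-29,17)→(17,29,32)
translate: b→-5 (≡29 mod 34), so (17,29,32)→(17,-5,20)
reduced (well bottom): (17,-5,20) with a≤c, −a<b≤a
well minimum = a = 17

17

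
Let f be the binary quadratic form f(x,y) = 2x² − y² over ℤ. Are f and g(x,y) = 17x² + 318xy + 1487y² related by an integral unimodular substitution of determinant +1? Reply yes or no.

D₁ = 8, D₂ = 8
river cycle of f (length 2): (-1, 2, 1), (1, 2, -1)
river cycle of g (length 2): (-1, 2, 1), (1, 2, -1)
cycles coincide ⇒ equivalent

yes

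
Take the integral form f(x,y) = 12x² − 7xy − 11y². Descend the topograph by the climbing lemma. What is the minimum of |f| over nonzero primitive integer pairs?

descent: ρ → (-11,7,12)  [lands on river]
river: ρ → (12,17,-6)
river: ρ → (-6,19,9)
river: ρ → (9,17,-8)
river: ρ → (-8,15,11)
river: ρ → (11,7,-12)
river: ρ → (-12,17,6)
river: ρ → (6,19,-9)
river: ρ → (-9,17,8)
river: ρ → (8,15,-11)
closes: descent 1, river 10
min |a| on river = 6

6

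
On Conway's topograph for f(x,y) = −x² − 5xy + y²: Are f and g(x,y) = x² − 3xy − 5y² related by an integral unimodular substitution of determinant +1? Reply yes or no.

D₁ = 29, D₂ = 29
river cycle of f (length 2): (1, 5, -1), (-1, 5, 1)
river cycle of g (length 2): (1, 5, -1), (-1, 5, 1)
cycles coincide ⇒ equivalent

yes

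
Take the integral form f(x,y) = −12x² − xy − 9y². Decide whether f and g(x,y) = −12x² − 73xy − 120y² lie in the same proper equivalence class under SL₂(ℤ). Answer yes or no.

D₁ = -431, D₂ = -431
f is negative-definite; reduce −f:
−f: flip: (12,1,9)→(9,-1,12)
−f: reduced (well bottom): (9,-1,12) with a≤c, −a<b≤a
flip sign back: reduced form of f is (-9,1,-12)
g is negative-definite; reduce −g:
−g: translate: b→1 (≡73 mod 24), so (12,73,120)→(12,1,9)
−g: flip: (12,1,9)→(9,-1,12)
−g: reduced (well bottom): (9,-1,12) with a≤c, −a<b≤a
flip sign back: reduced form of g is (-9,1,-12)
reduced forms (-9, 1, -12) vs (-9, 1, -12) ⇒ equivalent

yes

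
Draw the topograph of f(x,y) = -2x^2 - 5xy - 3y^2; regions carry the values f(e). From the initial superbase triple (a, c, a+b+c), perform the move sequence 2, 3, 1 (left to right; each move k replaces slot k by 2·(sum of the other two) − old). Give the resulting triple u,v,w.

start (-2,-3,-10) = (f(1,0),f(0,1),f(1,1))
replace slot 2: 2·((-2)+(-10)) − (-3) = -21 → (-2,-21,-10)
replace slot 3: 2·((-2)+(-21)) − (-10) = -36 → (-2,-21,-36)
replace slot 1: 2·((-21)+(-36)) − (-2) = -112 → (-112,-21,-36)

-112,-21,-36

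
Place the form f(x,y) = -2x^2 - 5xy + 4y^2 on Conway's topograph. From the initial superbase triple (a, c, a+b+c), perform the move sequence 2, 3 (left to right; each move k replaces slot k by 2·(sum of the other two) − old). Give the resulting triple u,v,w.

start (-2,4,-3) = (f(1,0),f(0,1),f(1,1))
replace slot 2: 2·((-2)+(-3)) − 4 = -14 → (-2,-14,-3)
replace slot 3: 2·((-2)+(-14)) − (-3) = -29 → (-2,-14,-29)

-2,-14,-29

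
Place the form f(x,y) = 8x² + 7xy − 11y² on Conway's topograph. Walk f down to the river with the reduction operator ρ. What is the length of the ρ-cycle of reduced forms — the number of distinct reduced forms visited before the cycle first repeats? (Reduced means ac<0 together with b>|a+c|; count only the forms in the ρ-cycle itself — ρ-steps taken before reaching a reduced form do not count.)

D = 401, ⌊√D⌋ = 20
river: ρ → (-11,15,4)
river: ρ → (4,17,-7)
river: ρ → (-7,11,10)
river: ρ → (10,9,-8)
river: ρ → (-8,7,11)
river: ρ → (11,15,-4)
river: ρ → (-4,17,7)
river: ρ → (7,11,-10)
river: ρ → (-10,9,8)
river: ρ → (8,7,-11)
ρ-cycle length = 10 (tail of 0 descent steps not counted)

10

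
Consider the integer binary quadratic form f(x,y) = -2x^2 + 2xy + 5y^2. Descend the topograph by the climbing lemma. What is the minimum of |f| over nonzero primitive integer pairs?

descent: ρ → (5,-2,-2)
descent: ρ → (-2,6,1)  [lands on river]
river: ρ → (1,6,-2)
closes: descent 2, river 2
min |a| on river = 1

1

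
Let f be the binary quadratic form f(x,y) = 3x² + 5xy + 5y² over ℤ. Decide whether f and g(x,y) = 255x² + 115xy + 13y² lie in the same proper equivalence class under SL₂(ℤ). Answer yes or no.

D₁ = -35, D₂ = -35
f: translate: b→-1 (≡5 mod 6), so (3,5,5)→(3,-1,3)
f: flip: (3,-1,3)→(3,1,3)
f: reduced (well bottom): (3,1,3) with a≤c, −a<b≤a
g: flip: (255,115,13)→(13,-115,255)
g: translate: b→-11 (≡-115 mod 26), so (13,-115,255)→(13,-11,3)
g: flip: (13,-11,3)→(3,11,13)
g: translate: b→-1 (≡11 mod 6), so (3,11,13)→(3,-1,3)
g: flip: (3,-1,3)→(3,1,3)
g: reduced (well bottom): (3,1,3) with a≤c, −a<b≤a
reduced forms (3, 1, 3) vs (3, 1, 3) ⇒ equivalent

yes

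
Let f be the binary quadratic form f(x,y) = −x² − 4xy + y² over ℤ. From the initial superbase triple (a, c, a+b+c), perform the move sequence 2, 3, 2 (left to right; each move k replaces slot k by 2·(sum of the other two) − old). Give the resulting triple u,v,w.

start (-1,1,-4) = (f(1,0),f(0,1),f(1,1))
replace slot 2: 2·((-1)+(-4)) − 1 = -11 → (-1,-11,-4)
replace slot 3: 2·((-1)+(-11)) − (-4) = -20 → (-1,-11,-20)
replace slot 2: 2·((-1)+(-20)) − (-11) = -31 → (-1,-31,-20)

-1,-31,-20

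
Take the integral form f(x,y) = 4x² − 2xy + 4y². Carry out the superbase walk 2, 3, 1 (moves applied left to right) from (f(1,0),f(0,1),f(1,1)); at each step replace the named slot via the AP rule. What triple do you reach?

start (4,4,6) = (f(1,0),f(0,1),f(1,1))
replace slot 2: 2·(4+6) − 4 = 16 → (4,16,6)
replace slot 3: 2·(4+16) − 6 = 34 → (4,16,34)
replace slot 1: 2·(16+34) − 4 = 96 → (96,16,34)

96,16,34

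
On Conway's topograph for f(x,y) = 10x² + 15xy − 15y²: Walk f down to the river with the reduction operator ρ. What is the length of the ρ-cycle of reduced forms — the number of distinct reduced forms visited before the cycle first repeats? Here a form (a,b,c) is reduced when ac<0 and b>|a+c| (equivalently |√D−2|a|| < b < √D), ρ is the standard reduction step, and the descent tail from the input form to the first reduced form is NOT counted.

D = 825, ⌊√D⌋ = 28
river: ρ → (-15,15,10)
river: ρ → (10,25,-5)
river: ρ → (-5,25,10)
river: ρ → (10,15,-15)
ρ-cycle length = 4 (tail of 0 descent steps not counted)

4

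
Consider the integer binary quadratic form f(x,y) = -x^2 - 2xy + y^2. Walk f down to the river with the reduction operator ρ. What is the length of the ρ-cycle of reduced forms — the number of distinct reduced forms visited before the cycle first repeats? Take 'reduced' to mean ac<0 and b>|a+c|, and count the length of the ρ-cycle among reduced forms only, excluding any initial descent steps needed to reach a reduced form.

D = 8, ⌊√D⌋ = 2
descent: ρ → (1,2,-1)  [lands on river]
river: ρ → (-1,2,1)
ρ-cycle length = 2 (tail of 1 descent step not counted)

2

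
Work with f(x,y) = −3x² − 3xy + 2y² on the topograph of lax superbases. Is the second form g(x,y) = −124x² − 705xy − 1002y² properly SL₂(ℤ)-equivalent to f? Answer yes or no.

D₁ = 33, D₂ = 33
river cycle of f (length 4): (2, 3, -3), (-3, 3, 2), (2, 5, -1), (-1, 5, 2)
river cycle of g (length 4): (-3, 3, 2), (2, 5, -1), (-1, 5, 2), (2, 3, -3)
cycles coincide ⇒ equivalent

yes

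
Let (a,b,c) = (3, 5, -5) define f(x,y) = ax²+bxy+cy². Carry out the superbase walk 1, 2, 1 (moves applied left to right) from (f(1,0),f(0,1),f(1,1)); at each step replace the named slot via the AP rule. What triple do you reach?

start (3,-5,3) = (f(1,0),f(0,1),f(1,1))
replace slot 1: 2·((-5)+3) − 3 = -7 → (-7,-5,3)
replace slot 2: 2·((-7)+3) − (-5) = -3 → (-7,-3,3)
replace slot 1: 2·((-3)+3) − (-7) = 7 → (7,-3,3)

7,-3,3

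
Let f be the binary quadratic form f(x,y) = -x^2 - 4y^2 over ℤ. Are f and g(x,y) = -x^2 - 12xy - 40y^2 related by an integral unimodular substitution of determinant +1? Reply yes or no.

D₁ = -16, D₂ = -16
f is negative-definite; reduce −f:
−f: reduced (well bottom): (1,0,4) with a≤c, −a<b≤a
flip sign back: reduced form of f is (-1,0,-4)
g is negative-definite; reduce −g:
−g: translate: b→0 (≡12 mod 2), so (1,12,40)→(1,0,4)
−g: reduced (well bottom): (1,0,4) with a≤c, −a<b≤a
flip sign back: reduced form of g is (-1,0,-4)
reduced forms (-1, 0, -4) vs (-1, 0, -4) ⇒ equivalent

yes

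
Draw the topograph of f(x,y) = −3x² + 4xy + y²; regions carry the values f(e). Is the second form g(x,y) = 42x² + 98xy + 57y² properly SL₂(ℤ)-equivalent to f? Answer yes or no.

D₁ = 28, D₂ = 28
river cycle of f (length 4): (1, 4, -3), (-3, 2, 2), (2, 2, -3), (-3, 4, 1)
river cycle of g (length 4): (1, 4, -3), (-3, 2, 2), (2, 2, -3), (-3, 4, 1)
cycles coincide ⇒ equivalent

yes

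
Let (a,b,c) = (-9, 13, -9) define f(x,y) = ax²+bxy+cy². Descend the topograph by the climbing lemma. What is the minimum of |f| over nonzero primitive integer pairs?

translate: b→5 (≡-13 mod 18), so (9,-13,9)→(9,5,5)
flip: (9,5,5)→(5,-5,9)
translate: b→5 (≡-5 mod 10), so (5,-5,9)→(5,5,9)
reduced (well bottom): (5,5,9) with a≤c, −a<b≤a
well minimum |f| = |-5| = 5 (negative-definite)

5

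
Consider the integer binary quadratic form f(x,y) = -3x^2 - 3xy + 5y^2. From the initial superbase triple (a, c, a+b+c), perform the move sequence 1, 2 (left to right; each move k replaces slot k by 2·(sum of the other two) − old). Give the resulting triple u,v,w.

start (-3,5,-1) = (f(1,0),f(0,1),f(1,1))
replace slot 1: 2·(5+(-1)) − (-3) = 11 → (11,5,-1)
replace slot 2: 2·(11+(-1)) − 5 = 15 → (11,15,-1)

11,15,-1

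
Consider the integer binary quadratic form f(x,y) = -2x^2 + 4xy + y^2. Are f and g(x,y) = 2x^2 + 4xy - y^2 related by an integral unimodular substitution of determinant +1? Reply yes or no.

D₁ = 24, D₂ = 24
river cycle of f (length 2): (1, 4, -2), (-2, 4, 1)
river cycle of g (length 2): (-1, 4, 2), (2, 4, -1)
cycles differ ⇒ inequivalent

no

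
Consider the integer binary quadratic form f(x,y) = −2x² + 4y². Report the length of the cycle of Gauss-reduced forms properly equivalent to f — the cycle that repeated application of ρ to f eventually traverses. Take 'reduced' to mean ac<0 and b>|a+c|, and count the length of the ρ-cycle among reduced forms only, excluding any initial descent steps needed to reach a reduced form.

D = 32, ⌊√D⌋ = 5
descent: ρ → (4,0,-2)
descent: ρ → (-2,4,2)  [lands on river]
river: ρ → (2,4,-2)
ρ-cycle length = 2 (tail of 2 descent steps not counted)

2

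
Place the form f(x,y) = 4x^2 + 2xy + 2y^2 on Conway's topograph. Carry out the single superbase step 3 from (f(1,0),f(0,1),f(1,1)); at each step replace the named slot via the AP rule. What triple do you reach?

start (4,2,8) = (f(1,0),f(0,1),f(1,1))
replace slot 3: 2·(4+2) − 8 = 4 → (4,2,4)

4,2,4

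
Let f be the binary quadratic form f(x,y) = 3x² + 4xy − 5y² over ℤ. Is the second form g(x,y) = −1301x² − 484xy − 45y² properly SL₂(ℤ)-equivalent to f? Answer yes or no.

D₁ = 76, D₂ = 76
river cycle of f (length 6): (-5, 6, 2), (2, 6, -5), (-5, 4, 3), (3, 8, -1), (-1, 8, 3), (3, 4, -5)
river cycle of g (length 6): (3, 4, -5), (-5, 6, 2), (2, 6, -5), (-5, 4, 3), (3, 8, -1), (-1, 8, 3)
cycles coincide ⇒ equivalent

yes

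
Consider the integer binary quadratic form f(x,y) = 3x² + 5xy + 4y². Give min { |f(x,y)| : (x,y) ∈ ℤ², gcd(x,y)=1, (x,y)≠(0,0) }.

translate: b→-1 (≡5 mod 6), so (3,5,4)→(3,-1,2)
flip: (3,-1,2)→(2,1,3)
reduced (well bottom): (2,1,3) with a≤c, −a<b≤a
well minimum = a = 2

2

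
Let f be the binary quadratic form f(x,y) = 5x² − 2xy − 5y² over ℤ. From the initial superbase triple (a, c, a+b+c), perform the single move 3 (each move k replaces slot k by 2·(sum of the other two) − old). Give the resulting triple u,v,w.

start (5,-5,-2) = (f(1,0),f(0,1),f(1,1))
replace slot 3: 2·(5+(-5)) − (-2) = 2 → (5,-5,2)

5,-5,2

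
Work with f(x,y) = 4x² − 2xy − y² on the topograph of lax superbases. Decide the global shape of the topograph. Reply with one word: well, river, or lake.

D = b²−4ac = (-2)² − 4·4·(-1) = 20
D > 0 non-square ⇒ indefinite ⇒ periodic river

river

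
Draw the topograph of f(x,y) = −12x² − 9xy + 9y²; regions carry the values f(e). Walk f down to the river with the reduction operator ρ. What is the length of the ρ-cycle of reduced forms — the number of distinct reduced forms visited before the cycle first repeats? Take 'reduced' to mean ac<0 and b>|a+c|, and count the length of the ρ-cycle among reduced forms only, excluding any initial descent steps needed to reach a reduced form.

D = 513, ⌊√D⌋ = 22
descent: ρ → (9,9,-12)  [lands on river]
river: ρ → (-12,15,6)
river: ρ → (6,21,-3)
river: ρ → (-3,21,6)
river: ρ → (6,15,-12)
river: ρ → (-12,9,9)
ρ-cycle length = 6 (tail of 1 descent step not counted)

6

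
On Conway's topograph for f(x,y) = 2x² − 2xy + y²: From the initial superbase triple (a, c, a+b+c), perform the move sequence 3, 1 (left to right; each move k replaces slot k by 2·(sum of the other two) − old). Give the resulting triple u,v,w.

start (2,1,1) = (f(1,0),f(0,1),f(1,1))
replace slot 3: 2·(2+1) − 1 = 5 → (2,1,5)
replace slot 1: 2·(1+5) − 2 = 10 → (10,1,5)

10,1,5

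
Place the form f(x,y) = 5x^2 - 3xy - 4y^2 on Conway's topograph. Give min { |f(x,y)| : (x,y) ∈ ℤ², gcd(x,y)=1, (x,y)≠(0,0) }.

descent: ρ → (-4,3,5)  [lands on river]
river: ρ → (5,7,-2)
river: ρ → (-2,9,1)
river: ρ → (1,9,-2)
river: ρ → (-2,7,5)
river: ρ → (5,3,-4)
river: ρ → (-4,5,4)
river: ρ → (4,3,-5)
river: ρ → (-5,7,2)
river: ρ → (2,9,-1)
river: ρ → (-1,9,2)
river: ρ → (2,7,-5)
river: ρ → (-5,3,4)
river: ρ → (4,5,-4)
closes: descent 1, river 14
min |a| on river = 1

1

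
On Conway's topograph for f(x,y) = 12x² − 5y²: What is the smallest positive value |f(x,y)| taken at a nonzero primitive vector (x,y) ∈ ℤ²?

descent: ρ → (-5,10,7)  [lands on river]
river: ρ → (7,4,-8)
river: ρ → (-8,12,3)
river: ρ → (3,12,-8)
river: ρ → (-8,4,7)
river: ρ → (7,10,-5)
closes: descent 1, river 6
min |a| on river = 3

3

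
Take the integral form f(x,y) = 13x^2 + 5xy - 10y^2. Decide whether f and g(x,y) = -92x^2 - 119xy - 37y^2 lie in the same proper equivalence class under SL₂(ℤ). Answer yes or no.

D₁ = 545, D₂ = 545
river cycle of f (length 8): (-10, 15, 8), (8, 17, -8), (-8, 15, 10), (10, 5, -13), (-13, 21, 2), (2, 23, -2), (-2, 21, 13), (13, 5, -10)
river cycle of g (length 8): (-2, 21, 13), (13, 5, -10), (-10, 15, 8), (8, 17, -8), (-8, 15, 10), (10, 5, -13), (-13, 21, 2), (2, 23, -2)
cycles coincide ⇒ equivalent

yes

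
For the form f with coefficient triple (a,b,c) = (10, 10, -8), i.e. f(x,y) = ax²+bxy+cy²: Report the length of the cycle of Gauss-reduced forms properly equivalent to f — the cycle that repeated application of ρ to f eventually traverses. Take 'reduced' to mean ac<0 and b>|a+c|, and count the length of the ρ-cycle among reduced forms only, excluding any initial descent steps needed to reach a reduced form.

D = 420, ⌊√D⌋ = 20
river: ρ → (-8,6,12)
river: ρ → (12,18,-2)
river: ρ → (-2,18,12)
river: ρ → (12,6,-8)
river: ρ → (-8,10,10)
river: ρ → (10,10,-8)
ρ-cycle length = 6 (tail of 0 descent steps not counted)

6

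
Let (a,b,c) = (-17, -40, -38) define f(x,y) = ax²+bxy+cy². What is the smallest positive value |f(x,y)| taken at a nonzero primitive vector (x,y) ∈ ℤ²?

translate: b→6 (≡40 mod 34), so (17,40,38)→(17,6,15)
flip: (17,6,15)→(15,-6,17)
reduced (well bottom): (15,-6,17) with a≤c, −a<b≤a
well minimum |f| = |-15| = 15 (negative-definite)

15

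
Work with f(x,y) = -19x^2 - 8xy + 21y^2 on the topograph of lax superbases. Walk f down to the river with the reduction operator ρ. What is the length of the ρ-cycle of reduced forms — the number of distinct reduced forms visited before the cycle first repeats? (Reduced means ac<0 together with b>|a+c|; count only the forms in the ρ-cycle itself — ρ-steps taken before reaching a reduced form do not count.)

D = 1660, ⌊√D⌋ = 40
descent: ρ → (21,8,-19)  [lands on river]
river: ρ → (-19,30,10)
river: ρ → (10,30,-19)
river: ρ → (-19,8,21)
river: ρ → (21,34,-6)
river: ρ → (-6,38,9)
river: ρ → (9,34,-14)
river: ρ → (-14,22,21)
river: ρ → (21,20,-15)
river: ρ → (-15,40,1)
river: ρ → (1,40,-15)
river: ρ → (-15,20,21)
river: ρ → (21,22,-14)
river: ρ → (-14,34,9)
river: ρ → (9,38,-6)
river: ρ → (-6,34,21)
ρ-cycle length = 16 (tail of 1 descent step not counted)

16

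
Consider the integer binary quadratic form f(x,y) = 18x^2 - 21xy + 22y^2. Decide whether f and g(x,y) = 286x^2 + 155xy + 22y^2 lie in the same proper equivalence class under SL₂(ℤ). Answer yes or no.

D₁ = -1143, D₂ = -1143
f: translate: b→15 (≡-21 mod 36), so (18,-21,22)→(18,15,19)
f: reduced (well bottom): (18,15,19) with a≤c, −a<b≤a
g: flip: (286,155,22)→(22,-155,286)
g: translate: b→21 (≡-155 mod 44), so (22,-155,286)→(22,21,18)
g: flip: (22,21,18)→(18,-21,22)
g: translate: b→15 (≡-21 mod 36), so (18,-21,22)→(18,15,19)
g: reduced (well bottom): (18,15,19) with a≤c, −a<b≤a
reduced forms (18, 15, 19) vs (18, 15, 19) ⇒ equivalent

yes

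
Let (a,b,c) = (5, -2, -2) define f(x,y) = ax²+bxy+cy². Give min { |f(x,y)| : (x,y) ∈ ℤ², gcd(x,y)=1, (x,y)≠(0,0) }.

descent: ρ → (-2,6,1)  [lands on river]
river: ρ → (1,6,-2)
closes: descent 1, river 2
min |a| on river = 1

1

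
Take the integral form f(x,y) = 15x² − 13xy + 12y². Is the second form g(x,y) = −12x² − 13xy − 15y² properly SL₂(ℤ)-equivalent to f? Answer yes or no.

D₁ = -551, D₂ = -551
f: flip: (15,-13,12)→(12,13,15)
f: translate: b→-11 (≡13 mod 24), so (12,13,15)→(12,-11,14)
f: reduced (well bottom): (12,-11,14) with a≤c, −a<b≤a
g is negative-definite; reduce −g:
−g: translate: b→-11 (≡13 mod 24), so (12,13,15)→(12,-11,14)
−g: reduced (well bottom): (12,-11,14) with a≤c, −a<b≤a
flip sign back: reduced form of g is (-12,11,-14)
reduced forms (12, -11, 14) vs (-12, 11, -14) ⇒ inequivalent

no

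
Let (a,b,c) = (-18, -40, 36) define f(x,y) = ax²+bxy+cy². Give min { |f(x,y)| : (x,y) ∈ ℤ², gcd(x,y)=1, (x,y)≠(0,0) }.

descent: ρ → (36,40,-18)  [lands on river]
river: ρ → (-18,32,44)
river: ρ → (44,56,-6)
river: ρ → (-6,64,4)
river: ρ → (4,64,-6)
river: ρ → (-6,56,44)
river: ρ → (44,32,-18)
river: ρ → (-18,40,36)
river: ρ → (36,32,-22)
river: ρ → (-22,56,12)
river: ρ → (12,64,-2)
river: ρ → (-2,64,12)
river: ρ → (12,56,-22)
river: ρ → (-22,32,36)
closes: descent 1, river 14
min |a| on river = 2

2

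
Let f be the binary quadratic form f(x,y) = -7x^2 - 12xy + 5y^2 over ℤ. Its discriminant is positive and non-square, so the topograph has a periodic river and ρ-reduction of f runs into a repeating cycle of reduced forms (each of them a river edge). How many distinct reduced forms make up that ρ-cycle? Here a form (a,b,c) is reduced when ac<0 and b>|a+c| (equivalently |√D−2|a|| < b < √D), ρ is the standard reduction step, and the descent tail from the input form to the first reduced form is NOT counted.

D = 284, ⌊√D⌋ = 16
descent: ρ → (5,12,-7)  [lands on river]
river: ρ → (-7,16,1)
river: ρ → (1,16,-7)
river: ρ → (-7,12,5)
river: ρ → (5,8,-11)
river: ρ → (-11,14,2)
river: ρ → (2,14,-11)
river: ρ → (-11,8,5)
ρ-cycle length = 8 (tail of 1 descent step not counted)

8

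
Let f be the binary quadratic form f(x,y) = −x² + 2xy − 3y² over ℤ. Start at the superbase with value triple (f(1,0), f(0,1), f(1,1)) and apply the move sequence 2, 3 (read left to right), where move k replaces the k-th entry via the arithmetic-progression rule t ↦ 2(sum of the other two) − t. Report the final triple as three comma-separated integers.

start (-1,-3,-2) = (f(1,0),f(0,1),f(1,1))
replace slot 2: 2·((-1)+(-2)) − (-3) = -3 → (-1,-3,-2)
replace slot 3: 2·((-1)+(-3)) − (-2) = -6 → (-1,-3,-6)

-1,-3,-6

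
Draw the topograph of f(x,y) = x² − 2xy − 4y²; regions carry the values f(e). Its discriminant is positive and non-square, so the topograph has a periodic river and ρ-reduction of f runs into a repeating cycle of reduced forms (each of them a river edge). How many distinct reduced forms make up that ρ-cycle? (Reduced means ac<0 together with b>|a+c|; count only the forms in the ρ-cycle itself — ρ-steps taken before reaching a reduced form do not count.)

D = 20, ⌊√D⌋ = 4
descent: ρ → (-4,2,1)
descent: ρ → (1,4,-1)  [lands on river]
river: ρ → (-1,4,1)
ρ-cycle length = 2 (tail of 2 descent steps not counted)

2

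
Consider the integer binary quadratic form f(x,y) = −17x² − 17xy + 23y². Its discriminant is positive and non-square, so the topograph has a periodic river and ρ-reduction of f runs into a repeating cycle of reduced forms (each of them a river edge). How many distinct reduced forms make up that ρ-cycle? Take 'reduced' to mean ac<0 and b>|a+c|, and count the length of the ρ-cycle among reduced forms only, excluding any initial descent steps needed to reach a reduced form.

D = 1853, ⌊√D⌋ = 43
descent: ρ → (23,17,-17)  [lands on river]
river: ρ → (-17,17,23)
river: ρ → (23,29,-11)
river: ρ → (-11,37,11)
river: ρ → (11,29,-23)
river: ρ → (-23,17,17)
river: ρ → (17,17,-23)
river: ρ → (-23,29,11)
river: ρ → (11,37,-11)
river: ρ → (-11,29,23)
ρ-cycle length = 10 (tail of 1 descent step not counted)

10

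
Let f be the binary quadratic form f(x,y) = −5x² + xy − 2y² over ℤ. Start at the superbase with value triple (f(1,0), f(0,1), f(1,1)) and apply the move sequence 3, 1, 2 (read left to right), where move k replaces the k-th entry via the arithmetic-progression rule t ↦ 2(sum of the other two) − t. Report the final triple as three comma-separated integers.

start (-5,-2,-6) = (f(1,0),f(0,1),f(1,1))
replace slot 3: 2·((-5)+(-2)) − (-6) = -8 → (-5,-2,-8)
replace slot 1: 2·((-2)+(-8)) − (-5) = -15 → (-15,-2,-8)
replace slot 2: 2·((-15)+(-8)) − (-2) = -44 → (-15,-44,-8)

-15,-44,-8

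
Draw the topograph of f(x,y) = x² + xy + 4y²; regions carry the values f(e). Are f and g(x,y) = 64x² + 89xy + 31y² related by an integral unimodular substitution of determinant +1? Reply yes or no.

D₁ = -15, D₂ = -15
f: reduced (well bottom): (1,1,4) with a≤c, −a<b≤a
g: translate: b→-39 (≡89 mod 128), so (64,89,31)→(64,-39,6)
g: flip: (64,-39,6)→(6,39,64)
g: translate: b→3 (≡39 mod 12), so (6,39,64)→(6,3,1)
g: flip: (6,3,1)→(1,-3,6)
g: translate: b→1 (≡-3 mod 2), so (1,-3,6)→(1,1,4)
g: reduced (well bottom): (1,1,4) with a≤c, −a<b≤a
reduced forms (1, 1, 4) vs (1, 1, 4) ⇒ equivalent

yes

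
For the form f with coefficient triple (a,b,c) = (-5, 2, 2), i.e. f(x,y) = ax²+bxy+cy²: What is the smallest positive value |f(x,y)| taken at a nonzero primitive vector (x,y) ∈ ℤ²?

descent: ρ → (2,6,-1)  [lands on river]
river: ρ → (-1,6,2)
closes: descent 1, river 2
min |a| on river = 1

1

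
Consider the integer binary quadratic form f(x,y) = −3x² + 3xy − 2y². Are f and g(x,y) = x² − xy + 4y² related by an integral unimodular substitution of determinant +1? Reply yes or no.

D₁ = -15, D₂ = -15
f is negative-definite; reduce −f:
−f: translate: b→3 (≡-3 mod 6), so (3,-3,2)→(3,3,2)
−f: flip: (3,3,2)→(2,-3,3)
−f: translate: b→1 (≡-3 mod 4), so (2,-3,3)→(2,1,2)
−f: reduced (well bottom): (2,1,2) with a≤c, −a<b≤a
flip sign back: reduced form of f is (-2,-1,-2)
g: translate: b→1 (≡-1 mod 2), so (1,-1,4)→(1,1,4)
g: reduced (well bottom): (1,1,4) with a≤c, −a<b≤a
reduced forms (-2, -1, -2) vs (1, 1, 4) ⇒ inequivalent

no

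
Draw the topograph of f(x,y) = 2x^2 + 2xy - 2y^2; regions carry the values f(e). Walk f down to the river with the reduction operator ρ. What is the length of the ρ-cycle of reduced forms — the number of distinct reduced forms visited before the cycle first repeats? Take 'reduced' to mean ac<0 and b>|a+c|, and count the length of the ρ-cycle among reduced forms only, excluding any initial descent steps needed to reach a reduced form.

D = 20, ⌊√D⌋ = 4
river: ρ → (-2,2,2)
river: ρ → (2,2,-2)
ρ-cycle length = 2 (tail of 0 descent steps not counted)

2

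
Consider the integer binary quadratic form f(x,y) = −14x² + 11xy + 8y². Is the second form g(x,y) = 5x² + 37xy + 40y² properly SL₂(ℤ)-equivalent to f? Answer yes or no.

D₁ = 569, D₂ = 569
river cycle of f (length 42): (8, 21, -4), (-4, 19, 13), (13, 7, -10), (-10, 13, 10), (10, 7, -13), (-13, 19, 4), (4, 21, -8), (-8, 11, 14), (14, 17, -5), (-5, 23, 2), … (32 more)
river cycle of g (length 42): (5, 17, -14), (-14, 11, 8), (8, 21, -4), (-4, 19, 13), (13, 7, -10), (-10, 13, 10), (10, 7, -13), (-13, 19, 4), (4, 21, -8), (-8, 11, 14), … (32 more)
cycles coincide ⇒ equivalent

yes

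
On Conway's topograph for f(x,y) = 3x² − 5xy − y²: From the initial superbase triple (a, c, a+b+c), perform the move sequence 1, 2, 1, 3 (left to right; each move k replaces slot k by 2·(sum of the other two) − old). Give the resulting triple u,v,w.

start (3,-1,-3) = (f(1,0),f(0,1),f(1,1))
replace slot 1: 2·((-1)+(-3)) − 3 = -11 → (-11,-1,-3)
replace slot 2: 2·((-11)+(-3)) − (-1) = -27 → (-11,-27,-3)
replace slot 1: 2·((-27)+(-3)) − (-11) = -49 → (-49,-27,-3)
replace slot 3: 2·((-49)+(-27)) − (-3) = -149 → (-49,-27,-149)

-49,-27,-149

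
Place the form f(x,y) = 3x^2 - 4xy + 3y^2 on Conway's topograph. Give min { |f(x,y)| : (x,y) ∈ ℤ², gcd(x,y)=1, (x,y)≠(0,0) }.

translate: b→2 (≡-4 mod 6), so (3,-4,3)→(3,2,2)
flip: (3,2,2)→(2,-2,3)
translate: b→2 (≡-2 mod 4), so (2,-2,3)→(2,2,3)
reduced (well bottom): (2,2,3) with a≤c, −a<b≤a
well minimum = a = 2

2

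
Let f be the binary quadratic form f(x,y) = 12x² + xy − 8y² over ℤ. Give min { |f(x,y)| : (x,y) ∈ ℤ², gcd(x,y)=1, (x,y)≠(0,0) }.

descent: ρ → (-8,15,5)  [lands on river]
river: ρ → (5,15,-8)
river: ρ → (-8,17,3)
river: ρ → (3,19,-2)
river: ρ → (-2,17,12)
river: ρ → (12,7,-7)
river: ρ → (-7,7,12)
river: ρ → (12,17,-2)
river: ρ → (-2,19,3)
river: ρ → (3,17,-8)
closes: descent 1, river 10
min |a| on river = 2

2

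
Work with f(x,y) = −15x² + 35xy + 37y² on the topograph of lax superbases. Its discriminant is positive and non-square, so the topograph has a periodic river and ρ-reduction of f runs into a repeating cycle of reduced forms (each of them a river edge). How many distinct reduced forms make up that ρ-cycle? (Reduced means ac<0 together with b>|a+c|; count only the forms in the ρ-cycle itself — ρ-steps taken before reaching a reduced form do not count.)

D = 3445, ⌊√D⌋ = 58
river: ρ → (37,39,-13)
river: ρ → (-13,39,37)
river: ρ → (37,35,-15)
river: ρ → (-15,55,7)
river: ρ → (7,57,-7)
river: ρ → (-7,55,15)
river: ρ → (15,35,-37)
river: ρ → (-37,39,13)
river: ρ → (13,39,-37)
river: ρ → (-37,35,15)
river: ρ → (15,55,-7)
river: ρ → (-7,57,7)
river: ρ → (7,55,-15)
river: ρ → (-15,35,37)
ρ-cycle length = 14 (tail of 0 descent steps not counted)

14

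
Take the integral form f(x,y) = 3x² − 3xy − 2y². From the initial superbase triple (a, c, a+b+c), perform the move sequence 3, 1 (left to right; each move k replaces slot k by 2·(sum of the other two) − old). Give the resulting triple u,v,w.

start (3,-2,-2) = (f(1,0),f(0,1),f(1,1))
replace slot 3: 2·(3+(-2)) − (-2) = 4 → (3,-2,4)
replace slot 1: 2·((-2)+4) − 3 = 1 → (1,-2,4)

1,-2,4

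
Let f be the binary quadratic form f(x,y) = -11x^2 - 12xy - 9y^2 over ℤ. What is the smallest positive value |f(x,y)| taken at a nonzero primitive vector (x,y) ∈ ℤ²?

translate: b→-10 (≡12 mod 22), so (11,12,9)→(11,-10,8)
flip: (11,-10,8)→(8,10,11)
translate: b→-6 (≡10 mod 16), so (8,10,11)→(8,-6,9)
reduced (well bottom): (8,-6,9) with a≤c, −a<b≤a
well minimum |f| = |-8| = 8 (negative-definite)

8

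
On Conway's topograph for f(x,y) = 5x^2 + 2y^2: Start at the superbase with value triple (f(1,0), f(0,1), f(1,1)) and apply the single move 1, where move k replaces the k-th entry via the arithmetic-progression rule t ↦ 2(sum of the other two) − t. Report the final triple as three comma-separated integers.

start (5,2,7) = (f(1,0),f(0,1),f(1,1))
replace slot 1: 2·(2+7) − 5 = 13 → (13,2,7)

13,2,7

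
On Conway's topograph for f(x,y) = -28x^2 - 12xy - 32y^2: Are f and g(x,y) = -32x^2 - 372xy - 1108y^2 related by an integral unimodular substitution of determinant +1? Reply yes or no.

D₁ = -3440, D₂ = -3440
f is negative-definite; reduce −f:
−f: reduced (well bottom): (28,12,32) with a≤c, −a<b≤a
flip sign back: reduced form of f is (-28,-12,-32)
g is negative-definite; reduce −g:
−g: translate: b→-12 (≡372 mod 64), so (32,372,1108)→(32,-12,28)
−g: flip: (32,-12,28)→(28,12,32)
−g: reduced (well bottom): (28,12,32) with a≤c, −a<b≤a
flip sign back: reduced form of g is (-28,-12,-32)
reduced forms (-28, -12, -32) vs (-28, -12, -32) ⇒ equivalent

yes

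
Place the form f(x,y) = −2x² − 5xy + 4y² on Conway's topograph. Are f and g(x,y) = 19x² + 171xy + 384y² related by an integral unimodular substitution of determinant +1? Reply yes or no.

D₁ = 57, D₂ = 57
river cycle of f (length 6): (4, 5, -2), (-2, 7, 1), (1, 7, -2), (-2, 5, 4), (4, 3, -3), (-3, 3, 4)
river cycle of g (length 6): (4, 5, -2), (-2, 7, 1), (1, 7, -2), (-2, 5, 4), (4, 3, -3), (-3, 3, 4)
cycles coincide ⇒ equivalent

yes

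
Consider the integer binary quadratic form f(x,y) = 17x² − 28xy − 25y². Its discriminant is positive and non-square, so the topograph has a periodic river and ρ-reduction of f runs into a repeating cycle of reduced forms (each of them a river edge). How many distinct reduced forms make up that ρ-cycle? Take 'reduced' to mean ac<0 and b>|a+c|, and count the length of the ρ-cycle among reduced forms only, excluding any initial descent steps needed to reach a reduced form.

D = 2484, ⌊√D⌋ = 49
descent: ρ → (-25,28,17)  [lands on river]
river: ρ → (17,40,-13)
river: ρ → (-13,38,20)
river: ρ → (20,42,-9)
river: ρ → (-9,48,5)
river: ρ → (5,42,-36)
river: ρ → (-36,30,11)
river: ρ → (11,36,-27)
river: ρ → (-27,18,20)
river: ρ → (20,22,-25)
ρ-cycle length = 10 (tail of 1 descent step not counted)

10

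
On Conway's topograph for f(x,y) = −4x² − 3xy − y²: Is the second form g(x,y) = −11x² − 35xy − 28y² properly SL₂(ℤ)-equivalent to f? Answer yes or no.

D₁ = -7, D₂ = -7
f is negative-definite; reduce −f:
−f: flip: (4,3,1)→(1,-3,4)
−f: translate: b→1 (≡-3 mod 2), so (1,-3,4)→(1,1,2)
−f: reduced (well bottom): (1,1,2) with a≤c, −a<b≤a
flip sign back: reduced form of f is (-1,-1,-2)
g is negative-definite; reduce −g:
−g: translate: b→-9 (≡35 mod 22), so (11,35,28)→(11,-9,2)
−g: flip: (11,-9,2)→(2,9,11)
−g: translate: b→1 (≡9 mod 4), so (2,9,11)→(2,1,1)
−g: flip: (2,1,1)→(1,-1,2)
−g: translate: b→1 (≡-1 mod 2), so (1,-1,2)→(1,1,2)
−g: reduced (well bottom): (1,1,2) with a≤c, −a<b≤a
flip sign back: reduced form of g is (-1,-1,-2)
reduced forms (-1, -1, -2) vs (-1, -1, -2) ⇒ equivalent

yes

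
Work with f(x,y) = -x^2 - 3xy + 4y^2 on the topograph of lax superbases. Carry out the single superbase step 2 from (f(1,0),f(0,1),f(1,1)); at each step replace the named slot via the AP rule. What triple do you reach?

start (-1,4,0) = (f(1,0),f(0,1),f(1,1))
replace slot 2: 2·((-1)+0) − 4 = -6 → (-1,-6,0)

-1,-6,0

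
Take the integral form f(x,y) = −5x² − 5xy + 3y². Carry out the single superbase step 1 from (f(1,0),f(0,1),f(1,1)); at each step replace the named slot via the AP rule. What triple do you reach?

start (-5,3,-7) = (f(1,0),f(0,1),f(1,1))
replace slot 1: 2·(3+(-7)) − (-5) = -3 → (-3,3,-7)

-3,3,-7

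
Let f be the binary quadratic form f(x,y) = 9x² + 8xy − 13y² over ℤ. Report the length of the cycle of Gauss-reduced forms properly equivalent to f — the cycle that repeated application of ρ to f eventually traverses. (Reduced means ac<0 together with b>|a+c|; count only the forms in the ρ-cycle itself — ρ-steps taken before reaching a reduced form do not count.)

D = 532, ⌊√D⌋ = 23
river: ρ → (-13,18,4)
river: ρ → (4,22,-3)
river: ρ → (-3,20,11)
river: ρ → (11,2,-12)
river: ρ → (-12,22,1)
river: ρ → (1,22,-12)
river: ρ → (-12,2,11)
river: ρ → (11,20,-3)
river: ρ → (-3,22,4)
river: ρ → (4,18,-13)
river: ρ → (-13,8,9)
river: ρ → (9,10,-12)
river: ρ → (-12,14,7)
river: ρ → (7,14,-12)
river: ρ → (-12,10,9)
river: ρ → (9,8,-13)
ρ-cycle length = 16 (tail of 0 descent steps not counted)

16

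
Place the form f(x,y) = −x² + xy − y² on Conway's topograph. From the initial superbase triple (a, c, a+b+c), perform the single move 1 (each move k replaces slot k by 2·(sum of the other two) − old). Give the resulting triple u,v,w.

start (-1,-1,-1) = (f(1,0),f(0,1),f(1,1))
replace slot 1: 2·((-1)+(-1)) − (-1) = -3 → (-3,-1,-1)

-3,-1,-1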